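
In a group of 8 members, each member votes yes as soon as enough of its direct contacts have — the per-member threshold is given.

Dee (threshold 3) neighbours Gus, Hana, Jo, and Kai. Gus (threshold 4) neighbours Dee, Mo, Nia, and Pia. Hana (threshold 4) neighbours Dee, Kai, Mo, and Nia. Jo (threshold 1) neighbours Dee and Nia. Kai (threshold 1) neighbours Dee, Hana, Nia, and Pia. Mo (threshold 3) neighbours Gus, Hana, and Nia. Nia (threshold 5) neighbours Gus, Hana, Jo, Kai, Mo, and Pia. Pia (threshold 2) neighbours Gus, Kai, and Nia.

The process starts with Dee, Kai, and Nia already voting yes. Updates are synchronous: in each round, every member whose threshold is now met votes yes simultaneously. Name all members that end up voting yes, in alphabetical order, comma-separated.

Round 1 — Dee, Kai, Nia vote yes (initial).
Round 2 — checking thresholds:
  Gus: 2 of 4 neighbours < 4, not yet.
  Hana: 3 of 4 neighbours < 4, not yet.
  Jo: 2 of 2 neighbours ≥ 1, votes yes.
  Mo: 1 of 3 neighbours < 3, not yet.
  Pia: 2 of 3 neighbours ≥ 2, votes yes.
Round 3 — no new yes votes; cascade stops.

Dee, Jo, Kai, Nia, Pia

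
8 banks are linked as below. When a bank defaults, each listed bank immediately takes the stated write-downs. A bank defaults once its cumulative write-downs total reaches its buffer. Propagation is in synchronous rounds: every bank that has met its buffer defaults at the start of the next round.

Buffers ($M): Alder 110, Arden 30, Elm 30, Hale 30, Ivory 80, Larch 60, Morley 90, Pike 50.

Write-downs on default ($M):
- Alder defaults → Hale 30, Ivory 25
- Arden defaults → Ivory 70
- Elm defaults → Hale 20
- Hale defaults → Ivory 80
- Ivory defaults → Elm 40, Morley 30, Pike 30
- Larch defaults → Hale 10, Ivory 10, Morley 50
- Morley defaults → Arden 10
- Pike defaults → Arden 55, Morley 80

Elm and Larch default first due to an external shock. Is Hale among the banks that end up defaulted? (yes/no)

yes

Round 1 — Elm, Larch default (initial).
  Hale: +20+10 → 30 ≥ 30
  Ivory: +10 → 10 < 80
  Morley: +50 → 50 < 90
Round 2 — Hale defaults.
  Ivory: +80 → 90 ≥ 80
Round 3 — Ivory defaults.
  Morley: +30 → 80 < 90
  Pike: +30 → 30 < 50
No further defaults.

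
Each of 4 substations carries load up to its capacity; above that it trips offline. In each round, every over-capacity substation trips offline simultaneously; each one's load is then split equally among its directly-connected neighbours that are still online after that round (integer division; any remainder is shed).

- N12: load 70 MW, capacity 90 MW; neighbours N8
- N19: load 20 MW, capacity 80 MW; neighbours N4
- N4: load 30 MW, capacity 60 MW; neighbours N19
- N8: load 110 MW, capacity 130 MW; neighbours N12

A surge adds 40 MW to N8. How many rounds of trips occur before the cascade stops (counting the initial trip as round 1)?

Round 1 — N8 at 150 > 130. N8 trips offline.
  N8 sheds 150 MW to N12: 150 each.
    N12: 70+150 = 220 > 90
Round 2 — N12 trips offline.
  N12 sheds 220 MW: no online neighbours, lost.
No further trips.

2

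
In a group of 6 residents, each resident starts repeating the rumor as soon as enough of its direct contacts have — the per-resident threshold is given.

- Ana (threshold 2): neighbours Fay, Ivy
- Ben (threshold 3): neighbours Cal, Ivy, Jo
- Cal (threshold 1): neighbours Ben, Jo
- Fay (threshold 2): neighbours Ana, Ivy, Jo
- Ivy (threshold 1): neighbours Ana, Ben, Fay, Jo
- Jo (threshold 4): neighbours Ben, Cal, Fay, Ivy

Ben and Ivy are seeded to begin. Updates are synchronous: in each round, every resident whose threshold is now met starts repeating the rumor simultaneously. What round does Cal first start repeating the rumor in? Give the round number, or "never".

2

Round 1 — Ben, Ivy start repeating the rumor (initial).
Round 2 — checking thresholds:
  Ana: 1 of 2 neighbours < 2, holds.
  Cal: 1 of 2 neighbours ≥ 1, starts repeating the rumor.
  Fay: 1 of 3 neighbours < 2, holds.
  Jo: 2 of 4 neighbours < 4, holds.
Round 3 — no new spreads; cascade stops.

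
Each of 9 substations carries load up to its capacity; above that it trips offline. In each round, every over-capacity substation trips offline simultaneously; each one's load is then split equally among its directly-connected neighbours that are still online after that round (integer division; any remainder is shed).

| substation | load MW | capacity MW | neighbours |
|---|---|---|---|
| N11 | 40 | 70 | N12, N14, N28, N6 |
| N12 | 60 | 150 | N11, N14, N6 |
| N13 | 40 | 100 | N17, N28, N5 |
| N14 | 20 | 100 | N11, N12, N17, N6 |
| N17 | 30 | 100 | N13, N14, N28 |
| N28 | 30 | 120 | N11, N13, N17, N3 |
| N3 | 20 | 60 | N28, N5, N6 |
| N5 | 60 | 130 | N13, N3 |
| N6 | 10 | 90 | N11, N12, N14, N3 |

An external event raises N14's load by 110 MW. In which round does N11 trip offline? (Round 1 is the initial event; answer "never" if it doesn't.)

2

Round 1 — N14 at 130 > 100. N14 trips offline.
  N14 sheds 130 MW to N11, N12, N17, N6: 32 each (2 lost).
    N11: 40+32 = 72 > 70
    N12: 60+32 = 92 ≤ 150
    N17: 30+32 = 62 ≤ 100
    N6: 10+32 = 42 ≤ 90
Round 2 — N11 trips offline.
  N11 sheds 72 MW to N12, N28, N6: 24 each.
    N12: 92+24 = 116 ≤ 150
    N28: 30+24 = 54 ≤ 120
    N6: 42+24 = 66 ≤ 90
No further trips.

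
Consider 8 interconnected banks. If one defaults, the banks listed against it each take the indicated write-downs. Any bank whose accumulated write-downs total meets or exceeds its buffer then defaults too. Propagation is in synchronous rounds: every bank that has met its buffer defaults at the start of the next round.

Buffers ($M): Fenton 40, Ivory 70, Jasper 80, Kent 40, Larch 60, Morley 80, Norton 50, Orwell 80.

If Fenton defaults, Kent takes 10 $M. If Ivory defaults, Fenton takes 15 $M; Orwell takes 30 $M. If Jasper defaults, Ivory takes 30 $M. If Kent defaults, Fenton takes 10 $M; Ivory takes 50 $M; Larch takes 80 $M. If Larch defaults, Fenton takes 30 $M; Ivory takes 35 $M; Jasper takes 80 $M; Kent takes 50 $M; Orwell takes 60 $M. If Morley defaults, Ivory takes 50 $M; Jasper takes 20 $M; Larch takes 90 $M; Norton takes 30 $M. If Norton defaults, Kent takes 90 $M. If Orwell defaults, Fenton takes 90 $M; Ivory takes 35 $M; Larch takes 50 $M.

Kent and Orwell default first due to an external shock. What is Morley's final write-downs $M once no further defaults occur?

0

Round 1 — Kent, Orwell default (initial).
  Fenton: +10+90 → 100 ≥ 40
  Ivory: +50+35 → 85 ≥ 70
  Larch: +80+50 → 130 ≥ 60
Round 2 — Fenton, Ivory, Larch default.
  Jasper: +80 → 80 ≥ 80
Round 3 — Jasper defaults.
No further defaults.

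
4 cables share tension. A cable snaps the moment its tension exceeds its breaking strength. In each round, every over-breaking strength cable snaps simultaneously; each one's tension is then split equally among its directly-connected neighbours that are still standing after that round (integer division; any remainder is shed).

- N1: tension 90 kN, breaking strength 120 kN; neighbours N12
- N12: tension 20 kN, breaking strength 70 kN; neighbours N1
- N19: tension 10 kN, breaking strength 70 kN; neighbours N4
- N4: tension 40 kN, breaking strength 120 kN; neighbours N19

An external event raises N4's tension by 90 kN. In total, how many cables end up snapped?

Round 1 — N4 at 130 > 120. N4 snaps.
  N4 sheds 130 kN to N19: 130 each.
    N19: 10+130 = 140 > 70
Round 2 — N19 snaps.
  N19 sheds 140 kN: no online neighbours, lost.
No further breaks.

2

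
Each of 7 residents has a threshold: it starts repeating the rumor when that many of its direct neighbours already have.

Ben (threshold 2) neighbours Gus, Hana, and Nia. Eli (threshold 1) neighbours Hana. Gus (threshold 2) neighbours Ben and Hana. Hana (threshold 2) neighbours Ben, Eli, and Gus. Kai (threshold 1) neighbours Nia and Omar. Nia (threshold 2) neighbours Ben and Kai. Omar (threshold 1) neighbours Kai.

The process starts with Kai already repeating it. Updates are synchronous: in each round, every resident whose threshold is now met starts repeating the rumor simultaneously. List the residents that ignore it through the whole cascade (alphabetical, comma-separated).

Round 1 — Kai starts repeating the rumor (initial).
Round 2 — checking thresholds:
  Nia: 1 of 2 neighbours < 2, holds.
  Omar: 1 of 1 neighbours ≥ 1, starts repeating the rumor.
Round 3 — no new spreads; cascade stops.

Ben, Eli, Gus, Hana, Nia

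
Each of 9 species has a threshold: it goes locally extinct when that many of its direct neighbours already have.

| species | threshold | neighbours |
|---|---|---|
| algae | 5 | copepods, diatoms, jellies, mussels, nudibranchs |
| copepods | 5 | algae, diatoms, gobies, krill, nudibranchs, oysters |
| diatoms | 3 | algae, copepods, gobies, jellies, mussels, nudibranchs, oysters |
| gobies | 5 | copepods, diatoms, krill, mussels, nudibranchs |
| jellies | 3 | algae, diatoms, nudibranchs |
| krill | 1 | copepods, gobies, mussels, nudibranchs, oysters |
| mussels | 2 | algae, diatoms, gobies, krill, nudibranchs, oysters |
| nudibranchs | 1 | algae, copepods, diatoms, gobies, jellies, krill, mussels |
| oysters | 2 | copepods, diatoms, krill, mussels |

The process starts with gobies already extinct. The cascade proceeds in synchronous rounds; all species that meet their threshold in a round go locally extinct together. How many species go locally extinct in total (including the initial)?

7

Round 1 — gobies goes locally extinct (initial).
Round 2 — checking thresholds:
  copepods: 1 of 6 neighbours < 5, holds.
  diatoms: 1 of 7 neighbours < 3, holds.
  krill: 1 of 5 neighbours ≥ 1, goes locally extinct.
  mussels: 1 of 6 neighbours < 2, holds.
  nudibranchs: 1 of 7 neighbours ≥ 1, goes locally extinct.
Round 3 — checking thresholds:
  algae: 1 of 5 neighbours < 5, holds.
  copepods: 3 of 6 neighbours < 5, holds.
  diatoms: 2 of 7 neighbours < 3, holds.
  jellies: 1 of 3 neighbours < 3, holds.
  mussels: 3 of 6 neighbours ≥ 2, goes locally extinct.
  oysters: 1 of 4 neighbours < 2, holds.
Round 4 — checking thresholds:
  algae: 2 of 5 neighbours < 5, holds.
  copepods: 3 of 6 neighbours < 5, holds.
  diatoms: 3 of 7 neighbours ≥ 3, goes locally extinct.
  jellies: 1 of 3 neighbours < 3, holds.
  oysters: 2 of 4 neighbours ≥ 2, goes locally extinct.
Round 5 — checking thresholds:
  algae: 3 of 5 neighbours < 5, holds.
  copepods: 5 of 6 neighbours ≥ 5, goes locally extinct.
  jellies: 2 of 3 neighbours < 3, holds.
Round 6 — no new extinctions; cascade stops.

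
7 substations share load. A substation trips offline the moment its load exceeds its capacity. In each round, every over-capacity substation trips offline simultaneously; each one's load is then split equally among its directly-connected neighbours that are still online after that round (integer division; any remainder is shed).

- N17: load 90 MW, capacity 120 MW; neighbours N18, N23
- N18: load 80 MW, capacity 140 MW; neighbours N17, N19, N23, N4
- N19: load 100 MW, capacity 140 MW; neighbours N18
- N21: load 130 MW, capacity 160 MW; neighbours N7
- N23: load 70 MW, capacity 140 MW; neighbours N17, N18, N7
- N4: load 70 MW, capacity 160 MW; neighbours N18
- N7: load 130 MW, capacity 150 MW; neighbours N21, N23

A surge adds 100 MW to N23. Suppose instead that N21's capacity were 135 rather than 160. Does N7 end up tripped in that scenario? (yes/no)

With N21's capacity at 135:
Round 1 — N23 at 170 > 140. N23 trips offline.
  N23 sheds 170 MW to N17, N18, N7: 56 each (2 lost).
    N17: 90+56 = 146 > 120
    N18: 80+56 = 136 ≤ 140
    N7: 130+56 = 186 > 150
Round 2 — N17, N7 trip offline.
  N17 sheds 146 MW to N18: 146 each.
    N18: 136+146 = 282 > 140
  N7 sheds 186 MW to N21: 186 each.
    N21: 130+186 = 316 > 135
Round 3 — N18, N21 trip offline.
  N18 sheds 282 MW to N19, N4: 141 each.
    N19: 100+141 = 241 > 140
    N4: 70+141 = 211 > 160
  N21 sheds 316 MW: no online neighbours, lost.
Round 4 — N19, N4 trip offline.
  N19 sheds 241 MW: no online neighbours, lost.
  N4 sheds 211 MW: no online neighbours, lost.
No further trips.

yes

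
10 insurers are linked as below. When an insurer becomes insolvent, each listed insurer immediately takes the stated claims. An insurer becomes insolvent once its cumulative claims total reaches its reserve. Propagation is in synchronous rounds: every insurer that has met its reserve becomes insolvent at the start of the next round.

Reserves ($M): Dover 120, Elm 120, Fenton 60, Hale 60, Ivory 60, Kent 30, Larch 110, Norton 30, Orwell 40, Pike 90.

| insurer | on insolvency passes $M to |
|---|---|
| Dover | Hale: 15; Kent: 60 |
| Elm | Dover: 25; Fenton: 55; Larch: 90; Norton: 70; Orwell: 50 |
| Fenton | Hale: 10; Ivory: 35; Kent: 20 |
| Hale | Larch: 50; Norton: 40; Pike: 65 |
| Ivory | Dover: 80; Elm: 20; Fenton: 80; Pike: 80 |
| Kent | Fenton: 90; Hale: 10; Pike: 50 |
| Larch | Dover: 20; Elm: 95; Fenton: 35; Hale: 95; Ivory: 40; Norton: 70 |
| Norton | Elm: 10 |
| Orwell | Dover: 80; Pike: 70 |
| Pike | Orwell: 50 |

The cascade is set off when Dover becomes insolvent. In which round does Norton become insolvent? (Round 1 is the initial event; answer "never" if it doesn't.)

Round 1 — Dover becomes insolvent (initial).
  Hale: +15 → 15 < 60
  Kent: +60 → 60 ≥ 30
Round 2 — Kent becomes insolvent.
  Fenton: +90 → 90 ≥ 60
  Hale: +10 → 25 < 60
  Pike: +50 → 50 < 90
Round 3 — Fenton becomes insolvent.
  Hale: +10 → 35 < 60
  Ivory: +35 → 35 < 60
No further insolvencies.

never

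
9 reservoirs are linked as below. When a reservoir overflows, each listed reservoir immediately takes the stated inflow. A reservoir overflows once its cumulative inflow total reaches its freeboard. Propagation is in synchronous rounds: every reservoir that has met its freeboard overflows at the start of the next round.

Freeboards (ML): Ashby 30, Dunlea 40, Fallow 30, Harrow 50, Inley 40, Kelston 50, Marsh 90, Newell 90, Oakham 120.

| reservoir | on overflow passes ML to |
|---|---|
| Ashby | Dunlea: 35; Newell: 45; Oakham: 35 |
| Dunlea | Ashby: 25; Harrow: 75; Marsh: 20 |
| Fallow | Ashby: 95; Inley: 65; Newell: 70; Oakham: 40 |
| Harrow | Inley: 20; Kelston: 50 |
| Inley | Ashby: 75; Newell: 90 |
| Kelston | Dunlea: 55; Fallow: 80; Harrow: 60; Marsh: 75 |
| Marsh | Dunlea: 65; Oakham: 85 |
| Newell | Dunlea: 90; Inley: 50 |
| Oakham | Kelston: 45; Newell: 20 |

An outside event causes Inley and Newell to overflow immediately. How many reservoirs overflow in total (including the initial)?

9

Round 1 — Inley, Newell overflow (initial).
  Ashby: +75 → 75 ≥ 30
  Dunlea: +90 → 90 ≥ 40
Round 2 — Ashby, Dunlea overflow.
  Harrow: +75 → 75 ≥ 50
  Marsh: +20 → 20 < 90
  Oakham: +35 → 35 < 120
Round 3 — Harrow overflows.
  Kelston: +50 → 50 ≥ 50
Round 4 — Kelston overflows.
  Fallow: +80 → 80 ≥ 30
  Marsh: +75 → 95 ≥ 90
Round 5 — Fallow, Marsh overflow.
  Oakham: +40+85 → 160 ≥ 120
Round 6 — Oakham overflows.
No further overflows.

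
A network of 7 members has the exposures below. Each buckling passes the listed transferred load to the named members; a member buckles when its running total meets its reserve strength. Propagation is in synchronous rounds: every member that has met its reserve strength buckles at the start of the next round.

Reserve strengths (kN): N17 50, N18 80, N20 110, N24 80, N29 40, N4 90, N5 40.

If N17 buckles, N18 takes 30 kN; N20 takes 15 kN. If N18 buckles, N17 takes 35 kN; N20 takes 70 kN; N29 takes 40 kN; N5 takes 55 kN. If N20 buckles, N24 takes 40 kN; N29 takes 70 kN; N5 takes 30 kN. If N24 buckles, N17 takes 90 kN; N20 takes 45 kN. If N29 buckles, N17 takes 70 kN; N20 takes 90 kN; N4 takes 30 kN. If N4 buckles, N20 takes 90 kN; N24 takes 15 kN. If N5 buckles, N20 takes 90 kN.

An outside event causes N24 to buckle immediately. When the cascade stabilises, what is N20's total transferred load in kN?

60

Round 1 — N24 buckles (initial).
  N17: +90 → 90 ≥ 50
  N20: +45 → 45 < 110
Round 2 — N17 buckles.
  N18: +30 → 30 < 80
  N20: +15 → 60 < 110
No further bucklings.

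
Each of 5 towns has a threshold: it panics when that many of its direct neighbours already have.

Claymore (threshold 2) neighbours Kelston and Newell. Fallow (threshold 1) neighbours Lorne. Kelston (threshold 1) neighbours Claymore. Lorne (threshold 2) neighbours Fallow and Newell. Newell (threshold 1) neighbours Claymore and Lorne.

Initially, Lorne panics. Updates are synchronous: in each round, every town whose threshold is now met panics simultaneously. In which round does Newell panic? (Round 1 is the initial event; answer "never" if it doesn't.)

2

Round 1 — Lorne panics (initial).
Round 2 — checking thresholds:
  Fallow: 1 of 1 neighbours ≥ 1, panics.
  Newell: 1 of 2 neighbours ≥ 1, panics.
Round 3 — no new panics; cascade stops.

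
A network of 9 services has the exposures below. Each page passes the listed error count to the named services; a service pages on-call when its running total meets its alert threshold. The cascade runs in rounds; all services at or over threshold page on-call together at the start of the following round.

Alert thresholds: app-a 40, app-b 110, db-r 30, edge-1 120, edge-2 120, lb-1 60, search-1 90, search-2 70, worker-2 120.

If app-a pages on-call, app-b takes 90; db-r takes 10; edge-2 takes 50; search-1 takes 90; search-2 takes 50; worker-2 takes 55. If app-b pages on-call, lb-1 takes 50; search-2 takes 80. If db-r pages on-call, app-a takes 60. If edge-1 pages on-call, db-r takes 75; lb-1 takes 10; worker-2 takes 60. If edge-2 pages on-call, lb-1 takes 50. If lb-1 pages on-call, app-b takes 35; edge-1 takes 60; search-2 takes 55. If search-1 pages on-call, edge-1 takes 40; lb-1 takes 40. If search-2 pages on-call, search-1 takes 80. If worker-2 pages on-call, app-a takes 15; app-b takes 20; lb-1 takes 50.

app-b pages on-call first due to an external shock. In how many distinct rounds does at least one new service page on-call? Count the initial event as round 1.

Round 1 — app-b pages on-call (initial).
  lb-1: +50 → 50 < 60
  search-2: +80 → 80 ≥ 70
Round 2 — search-2 pages on-call.
  search-1: +80 → 80 < 90
No further pages.

2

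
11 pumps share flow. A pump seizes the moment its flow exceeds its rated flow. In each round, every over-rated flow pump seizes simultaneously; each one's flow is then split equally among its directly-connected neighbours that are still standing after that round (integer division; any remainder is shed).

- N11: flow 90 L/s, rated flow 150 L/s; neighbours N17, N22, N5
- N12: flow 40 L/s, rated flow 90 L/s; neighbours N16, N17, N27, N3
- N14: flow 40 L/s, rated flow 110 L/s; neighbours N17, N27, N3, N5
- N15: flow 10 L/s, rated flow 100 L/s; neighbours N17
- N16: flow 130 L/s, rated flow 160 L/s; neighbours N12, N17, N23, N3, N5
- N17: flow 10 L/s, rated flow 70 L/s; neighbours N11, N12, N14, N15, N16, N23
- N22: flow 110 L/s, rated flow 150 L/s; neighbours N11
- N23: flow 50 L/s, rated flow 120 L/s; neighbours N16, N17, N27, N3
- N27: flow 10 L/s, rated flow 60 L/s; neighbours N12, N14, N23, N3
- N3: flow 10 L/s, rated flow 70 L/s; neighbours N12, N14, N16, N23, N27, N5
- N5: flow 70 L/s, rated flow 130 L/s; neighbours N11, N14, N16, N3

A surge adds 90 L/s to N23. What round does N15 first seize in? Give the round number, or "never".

Round 1 — N23 at 140 > 120. N23 seizes.
  N23 sheds 140 L/s to N16, N17, N27, N3: 35 each.
    N16: 130+35 = 165 > 160
    N17: 10+35 = 45 ≤ 70
    N27: 10+35 = 45 ≤ 60
    N3: 10+35 = 45 ≤ 70
Round 2 — N16 seizes.
  N16 sheds 165 L/s to N12, N17, N3, N5: 41 each (1 lost).
    N12: 40+41 = 81 ≤ 90
    N17: 45+41 = 86 > 70
    N3: 45+41 = 86 > 70
    N5: 70+41 = 111 ≤ 130
Round 3 — N17, N3 seize.
  N17 sheds 86 L/s to N11, N12, N14, N15: 21 each (2 lost).
    N11: 90+21 = 111 ≤ 150
    N12: 81+21 = 102 > 90
    N14: 40+21 = 61 ≤ 110
    N15: 10+21 = 31 ≤ 100
  N3 sheds 86 L/s to N12, N14, N27, N5: 21 each (2 lost).
    N12: 102+21 = 123 > 90
    N14: 61+21 = 82 ≤ 110
    N27: 45+21 = 66 > 60
    N5: 111+21 = 132 > 130
Round 4 — N12, N27, N5 seize.
  N12 sheds 123 L/s: no online neighbours, lost.
  N27 sheds 66 L/s to N14: 66 each.
    N14: 82+66 = 148 > 110
  N5 sheds 132 L/s to N11, N14: 66 each.
    N11: 111+66 = 177 > 150
    N14: 148+66 = 214 > 110
Round 5 — N11, N14 seize.
  N11 sheds 177 L/s to N22: 177 each.
    N22: 110+177 = 287 > 150
  N14 sheds 214 L/s: no online neighbours, lost.
Round 6 — N22 seizes.
  N22 sheds 287 L/s: no online neighbours, lost.
No further seizures.

never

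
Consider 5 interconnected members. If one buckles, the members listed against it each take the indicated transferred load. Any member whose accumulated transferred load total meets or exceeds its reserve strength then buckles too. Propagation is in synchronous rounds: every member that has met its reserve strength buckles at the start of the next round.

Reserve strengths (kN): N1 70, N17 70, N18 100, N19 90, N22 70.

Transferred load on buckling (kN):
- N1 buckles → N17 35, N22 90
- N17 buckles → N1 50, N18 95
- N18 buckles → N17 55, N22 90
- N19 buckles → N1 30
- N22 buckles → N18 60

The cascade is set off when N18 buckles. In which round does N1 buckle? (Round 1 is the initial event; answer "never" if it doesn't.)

never

Round 1 — N18 buckles (initial).
  N17: +55 → 55 < 70
  N22: +90 → 90 ≥ 70
Round 2 — N22 buckles.
No further bucklings.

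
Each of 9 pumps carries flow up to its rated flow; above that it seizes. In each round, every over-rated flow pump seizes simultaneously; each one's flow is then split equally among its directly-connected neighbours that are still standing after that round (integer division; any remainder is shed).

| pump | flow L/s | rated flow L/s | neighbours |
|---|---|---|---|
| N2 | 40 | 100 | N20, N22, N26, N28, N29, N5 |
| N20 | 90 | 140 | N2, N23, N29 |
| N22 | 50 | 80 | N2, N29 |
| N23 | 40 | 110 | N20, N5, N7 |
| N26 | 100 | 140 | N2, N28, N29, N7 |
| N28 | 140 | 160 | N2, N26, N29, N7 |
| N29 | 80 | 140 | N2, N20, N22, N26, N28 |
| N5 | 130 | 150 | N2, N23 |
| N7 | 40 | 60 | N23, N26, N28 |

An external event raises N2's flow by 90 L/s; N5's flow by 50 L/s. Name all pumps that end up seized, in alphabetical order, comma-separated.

Round 1 — N2 at 130 > 100; N5 at 180 > 150. N2, N5 seize.
  N2 sheds 130 L/s to N20, N22, N26, N28, N29: 26 each.
    N20: 90+26 = 116 ≤ 140
    N22: 50+26 = 76 ≤ 80
    N26: 100+26 = 126 ≤ 140
    N28: 140+26 = 166 > 160
    N29: 80+26 = 106 ≤ 140
  N5 sheds 180 L/s to N23: 180 each.
    N23: 40+180 = 220 > 110
Round 2 — N23, N28 seize.
  N23 sheds 220 L/s to N20, N7: 110 each.
    N20: 116+110 = 226 > 140
    N7: 40+110 = 150 > 60
  N28 sheds 166 L/s to N26, N29, N7: 55 each (1 lost).
    N26: 126+55 = 181 > 140
    N29: 106+55 = 161 > 140
    N7: 150+55 = 205 > 60
Round 3 — N20, N26, N29, N7 seize.
  N20 sheds 226 L/s: no online neighbours, lost.
  N26 sheds 181 L/s: no online neighbours, lost.
  N29 sheds 161 L/s to N22: 161 each.
    N22: 76+161 = 237 > 80
  N7 sheds 205 L/s: no online neighbours, lost.
Round 4 — N22 seizes.
  N22 sheds 237 L/s: no online neighbours, lost.
No further seizures.

N2, N20, N22, N23, N26, N28, N29, N5, N7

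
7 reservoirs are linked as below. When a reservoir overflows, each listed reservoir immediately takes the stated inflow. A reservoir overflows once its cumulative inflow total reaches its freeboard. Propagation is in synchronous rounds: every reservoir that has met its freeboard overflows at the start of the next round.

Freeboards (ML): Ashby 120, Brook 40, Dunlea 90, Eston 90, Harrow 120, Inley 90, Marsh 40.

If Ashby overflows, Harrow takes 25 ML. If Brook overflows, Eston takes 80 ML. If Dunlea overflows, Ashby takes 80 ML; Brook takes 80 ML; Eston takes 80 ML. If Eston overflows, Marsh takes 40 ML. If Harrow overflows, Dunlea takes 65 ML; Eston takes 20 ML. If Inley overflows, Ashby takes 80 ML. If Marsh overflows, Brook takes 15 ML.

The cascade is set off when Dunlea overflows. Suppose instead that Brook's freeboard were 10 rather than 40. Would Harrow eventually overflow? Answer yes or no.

no

With Brook's freeboard at 10:
Round 1 — Dunlea overflows (initial).
  Ashby: +80 → 80 < 120
  Brook: +80 → 80 ≥ 10
  Eston: +80 → 80 < 90
Round 2 — Brook overflows.
  Eston: +80 → 160 ≥ 90
Round 3 — Eston overflows.
  Marsh: +40 → 40 ≥ 40
Round 4 — Marsh overflows.
No further overflows.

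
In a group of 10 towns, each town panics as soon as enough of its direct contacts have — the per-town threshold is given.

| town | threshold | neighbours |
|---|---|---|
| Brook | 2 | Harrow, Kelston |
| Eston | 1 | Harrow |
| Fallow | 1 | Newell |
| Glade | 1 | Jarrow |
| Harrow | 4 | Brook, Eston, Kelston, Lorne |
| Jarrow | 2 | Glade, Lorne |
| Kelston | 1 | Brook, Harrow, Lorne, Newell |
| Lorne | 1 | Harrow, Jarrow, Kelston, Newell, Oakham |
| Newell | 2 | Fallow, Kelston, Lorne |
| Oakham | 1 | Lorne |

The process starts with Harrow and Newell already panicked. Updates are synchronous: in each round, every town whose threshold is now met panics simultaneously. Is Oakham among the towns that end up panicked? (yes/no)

yes

Round 1 — Harrow, Newell panic (initial).
Round 2 — checking thresholds:
  Brook: 1 of 2 neighbours < 2, holds.
  Eston: 1 of 1 neighbours ≥ 1, panics.
  Fallow: 1 of 1 neighbours ≥ 1, panics.
  Kelston: 2 of 4 neighbours ≥ 1, panics.
  Lorne: 2 of 5 neighbours ≥ 1, panics.
Round 3 — checking thresholds:
  Brook: 2 of 2 neighbours ≥ 2, panics.
  Jarrow: 1 of 2 neighbours < 2, holds.
  Oakham: 1 of 1 neighbours ≥ 1, panics.
Round 4 — no new panics; cascade stops.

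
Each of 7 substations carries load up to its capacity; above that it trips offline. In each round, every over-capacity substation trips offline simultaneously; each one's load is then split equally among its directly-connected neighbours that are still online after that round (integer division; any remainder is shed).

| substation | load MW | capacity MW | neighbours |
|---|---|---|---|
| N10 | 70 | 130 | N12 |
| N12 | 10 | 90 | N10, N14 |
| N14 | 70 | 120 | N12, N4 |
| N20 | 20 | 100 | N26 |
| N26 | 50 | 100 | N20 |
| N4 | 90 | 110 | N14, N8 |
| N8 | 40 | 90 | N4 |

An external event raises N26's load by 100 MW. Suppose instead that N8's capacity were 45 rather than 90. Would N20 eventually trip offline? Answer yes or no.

With N8's capacity at 45:
Round 1 — N26 at 150 > 100. N26 trips offline.
  N26 sheds 150 MW to N20: 150 each.
    N20: 20+150 = 170 > 100
Round 2 — N20 trips offline.
  N20 sheds 170 MW: no online neighbours, lost.
No further trips.

yes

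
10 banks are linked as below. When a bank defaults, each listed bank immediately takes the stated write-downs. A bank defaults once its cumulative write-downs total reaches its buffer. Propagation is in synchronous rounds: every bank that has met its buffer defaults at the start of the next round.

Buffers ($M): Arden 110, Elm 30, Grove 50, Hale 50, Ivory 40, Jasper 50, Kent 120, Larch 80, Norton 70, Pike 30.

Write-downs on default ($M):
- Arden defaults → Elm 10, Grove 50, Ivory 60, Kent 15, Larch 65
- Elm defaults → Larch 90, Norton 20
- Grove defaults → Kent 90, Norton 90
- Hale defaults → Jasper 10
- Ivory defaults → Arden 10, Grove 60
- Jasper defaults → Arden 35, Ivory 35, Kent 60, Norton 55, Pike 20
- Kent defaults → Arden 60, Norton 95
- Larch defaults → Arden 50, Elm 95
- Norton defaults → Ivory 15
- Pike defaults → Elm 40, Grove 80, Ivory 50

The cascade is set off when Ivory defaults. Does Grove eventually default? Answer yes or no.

yes

Round 1 — Ivory defaults (initial).
  Arden: +10 → 10 < 110
  Grove: +60 → 60 ≥ 50
Round 2 — Grove defaults.
  Kent: +90 → 90 < 120
  Norton: +90 → 90 ≥ 70
Round 3 — Norton defaults.
No further defaults.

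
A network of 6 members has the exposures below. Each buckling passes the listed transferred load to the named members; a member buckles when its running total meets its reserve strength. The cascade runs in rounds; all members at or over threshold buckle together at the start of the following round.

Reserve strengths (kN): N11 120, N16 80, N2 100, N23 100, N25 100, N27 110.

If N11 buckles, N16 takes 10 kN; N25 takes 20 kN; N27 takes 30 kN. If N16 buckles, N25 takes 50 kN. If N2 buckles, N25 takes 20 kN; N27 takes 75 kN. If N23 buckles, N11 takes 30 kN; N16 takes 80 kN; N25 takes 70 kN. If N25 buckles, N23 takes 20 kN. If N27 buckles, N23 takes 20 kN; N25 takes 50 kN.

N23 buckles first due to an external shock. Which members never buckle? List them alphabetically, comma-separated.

N11, N2, N27

Round 1 — N23 buckles (initial).
  N11: +30 → 30 < 120
  N16: +80 → 80 ≥ 80
  N25: +70 → 70 < 100
Round 2 — N16 buckles.
  N25: +50 → 120 ≥ 100
Round 3 — N25 buckles.
No further bucklings.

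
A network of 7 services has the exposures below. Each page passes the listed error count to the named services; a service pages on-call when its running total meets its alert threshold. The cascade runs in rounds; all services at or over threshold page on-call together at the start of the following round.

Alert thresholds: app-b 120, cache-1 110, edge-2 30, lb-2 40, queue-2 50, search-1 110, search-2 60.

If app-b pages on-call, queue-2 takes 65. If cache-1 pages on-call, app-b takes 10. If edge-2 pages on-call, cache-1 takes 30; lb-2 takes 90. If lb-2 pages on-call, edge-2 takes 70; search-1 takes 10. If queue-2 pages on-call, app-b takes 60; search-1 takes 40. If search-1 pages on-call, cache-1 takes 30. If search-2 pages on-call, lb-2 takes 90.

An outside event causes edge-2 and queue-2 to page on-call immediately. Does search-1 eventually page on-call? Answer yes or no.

no

Round 1 — edge-2, queue-2 page on-call (initial).
  app-b: +60 → 60 < 120
  cache-1: +30 → 30 < 110
  lb-2: +90 → 90 ≥ 40
  search-1: +40 → 40 < 110
Round 2 — lb-2 pages on-call.
  search-1: +10 → 50 < 110
No further pages.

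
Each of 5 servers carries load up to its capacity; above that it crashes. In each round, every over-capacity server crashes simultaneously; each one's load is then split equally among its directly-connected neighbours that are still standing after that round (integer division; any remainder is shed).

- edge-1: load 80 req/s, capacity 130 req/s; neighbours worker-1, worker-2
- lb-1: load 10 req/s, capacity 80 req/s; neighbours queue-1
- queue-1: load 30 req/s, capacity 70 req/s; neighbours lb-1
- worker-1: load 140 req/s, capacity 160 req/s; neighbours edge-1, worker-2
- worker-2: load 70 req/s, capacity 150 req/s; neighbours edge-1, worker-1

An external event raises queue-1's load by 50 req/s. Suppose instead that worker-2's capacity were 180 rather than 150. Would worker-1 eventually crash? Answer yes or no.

With worker-2's capacity at 180:
Round 1 — queue-1 at 80 > 70. queue-1 crashes.
  queue-1 sheds 80 req/s to lb-1: 80 each.
    lb-1: 10+80 = 90 > 80
Round 2 — lb-1 crashes.
  lb-1 sheds 90 req/s: no online neighbours, lost.
No further crashes.

no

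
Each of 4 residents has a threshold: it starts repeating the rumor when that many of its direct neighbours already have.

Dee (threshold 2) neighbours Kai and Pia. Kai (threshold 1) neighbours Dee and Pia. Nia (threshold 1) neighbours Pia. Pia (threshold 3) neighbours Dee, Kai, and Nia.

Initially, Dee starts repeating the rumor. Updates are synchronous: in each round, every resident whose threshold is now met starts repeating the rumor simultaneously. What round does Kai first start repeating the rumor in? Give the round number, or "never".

Round 1 — Dee starts repeating the rumor (initial).
Round 2 — checking thresholds:
  Kai: 1 of 2 neighbours ≥ 1, starts repeating the rumor.
  Pia: 1 of 3 neighbours < 3, below threshold.
Round 3 — no new spreads; cascade stops.

2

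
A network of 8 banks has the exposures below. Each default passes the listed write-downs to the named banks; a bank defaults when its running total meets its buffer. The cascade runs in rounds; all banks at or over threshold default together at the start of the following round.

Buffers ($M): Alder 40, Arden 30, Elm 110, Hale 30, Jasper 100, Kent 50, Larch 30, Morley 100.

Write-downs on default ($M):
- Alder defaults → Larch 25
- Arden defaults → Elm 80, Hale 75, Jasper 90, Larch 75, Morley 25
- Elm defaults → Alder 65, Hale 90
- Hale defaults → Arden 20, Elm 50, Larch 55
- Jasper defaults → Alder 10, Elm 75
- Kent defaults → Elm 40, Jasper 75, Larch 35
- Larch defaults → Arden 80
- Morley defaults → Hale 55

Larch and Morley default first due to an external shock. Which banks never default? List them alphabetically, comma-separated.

Round 1 — Larch, Morley default (initial).
  Arden: +80 → 80 ≥ 30
  Hale: +55 → 55 ≥ 30
Round 2 — Arden, Hale default.
  Elm: +80+50 → 130 ≥ 110
  Jasper: +90 → 90 < 100
Round 3 — Elm defaults.
  Alder: +65 → 65 ≥ 40
Round 4 — Alder defaults.
No further defaults.

Jasper, Kent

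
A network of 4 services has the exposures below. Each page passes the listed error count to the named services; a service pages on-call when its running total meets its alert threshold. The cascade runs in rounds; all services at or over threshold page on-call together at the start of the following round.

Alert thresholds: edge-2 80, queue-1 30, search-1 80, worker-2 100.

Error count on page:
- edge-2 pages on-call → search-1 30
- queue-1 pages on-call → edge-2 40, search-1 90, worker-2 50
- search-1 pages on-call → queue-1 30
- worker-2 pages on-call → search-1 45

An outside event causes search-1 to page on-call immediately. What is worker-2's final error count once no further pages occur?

Round 1 — search-1 pages on-call (initial).
  queue-1: +30 → 30 ≥ 30
Round 2 — queue-1 pages on-call.
  edge-2: +40 → 40 < 80
  worker-2: +50 → 50 < 100
No further pages.

50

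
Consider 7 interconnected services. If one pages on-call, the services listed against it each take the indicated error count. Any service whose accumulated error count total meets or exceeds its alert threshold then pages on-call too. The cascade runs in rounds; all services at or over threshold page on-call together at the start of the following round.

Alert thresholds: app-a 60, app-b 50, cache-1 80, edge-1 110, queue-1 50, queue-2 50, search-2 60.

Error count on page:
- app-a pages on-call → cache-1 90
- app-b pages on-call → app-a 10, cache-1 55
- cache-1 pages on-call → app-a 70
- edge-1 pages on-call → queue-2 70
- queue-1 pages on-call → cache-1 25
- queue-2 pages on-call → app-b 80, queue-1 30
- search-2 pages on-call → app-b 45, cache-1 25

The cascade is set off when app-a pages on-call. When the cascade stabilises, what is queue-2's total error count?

Round 1 — app-a pages on-call (initial).
  cache-1: +90 → 90 ≥ 80
Round 2 — cache-1 pages on-call.
No further pages.

0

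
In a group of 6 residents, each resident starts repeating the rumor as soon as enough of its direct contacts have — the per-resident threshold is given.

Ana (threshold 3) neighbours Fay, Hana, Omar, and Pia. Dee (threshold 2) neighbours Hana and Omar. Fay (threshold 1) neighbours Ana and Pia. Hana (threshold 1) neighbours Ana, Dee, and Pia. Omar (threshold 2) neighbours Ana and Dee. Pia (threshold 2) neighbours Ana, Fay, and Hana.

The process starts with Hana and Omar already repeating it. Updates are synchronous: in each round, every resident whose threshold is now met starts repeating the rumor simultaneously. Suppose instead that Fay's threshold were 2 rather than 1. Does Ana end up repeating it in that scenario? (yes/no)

With Fay's threshold at 2:
Round 1 — Hana, Omar start repeating the rumor (initial).
Round 2 — checking thresholds:
  Ana: 2 of 4 neighbours < 3, not yet.
  Dee: 2 of 2 neighbours ≥ 2, starts repeating the rumor.
  Pia: 1 of 3 neighbours < 2, not yet.
Round 3 — no new spreads; cascade stops.

no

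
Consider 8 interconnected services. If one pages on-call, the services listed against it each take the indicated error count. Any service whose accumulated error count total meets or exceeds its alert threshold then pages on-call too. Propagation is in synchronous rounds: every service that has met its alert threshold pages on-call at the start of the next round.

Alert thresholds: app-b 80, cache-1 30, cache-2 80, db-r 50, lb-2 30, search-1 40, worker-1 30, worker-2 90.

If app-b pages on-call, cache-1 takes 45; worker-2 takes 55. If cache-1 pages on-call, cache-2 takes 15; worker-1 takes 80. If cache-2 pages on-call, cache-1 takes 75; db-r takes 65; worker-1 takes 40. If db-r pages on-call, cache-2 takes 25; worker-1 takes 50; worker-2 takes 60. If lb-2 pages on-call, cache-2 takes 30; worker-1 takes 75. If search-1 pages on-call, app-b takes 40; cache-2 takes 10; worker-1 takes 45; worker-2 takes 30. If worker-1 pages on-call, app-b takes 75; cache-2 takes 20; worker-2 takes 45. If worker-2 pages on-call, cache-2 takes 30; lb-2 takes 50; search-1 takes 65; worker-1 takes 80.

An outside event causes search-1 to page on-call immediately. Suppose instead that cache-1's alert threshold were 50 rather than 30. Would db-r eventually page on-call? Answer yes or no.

With cache-1's alert threshold at 50:
Round 1 — search-1 pages on-call (initial).
  app-b: +40 → 40 < 80
  cache-2: +10 → 10 < 80
  worker-1: +45 → 45 ≥ 30
  worker-2: +30 → 30 < 90
Round 2 — worker-1 pages on-call.
  app-b: +75 → 115 ≥ 80
  cache-2: +20 → 30 < 80
  worker-2: +45 → 75 < 90
Round 3 — app-b pages on-call.
  cache-1: +45 → 45 < 50
  worker-2: +55 → 130 ≥ 90
Round 4 — worker-2 pages on-call.
  cache-2: +30 → 60 < 80
  lb-2: +50 → 50 ≥ 30
Round 5 — lb-2 pages on-call.
  cache-2: +30 → 90 ≥ 80
Round 6 — cache-2 pages on-call.
  cache-1: +75 → 120 ≥ 50
  db-r: +65 → 65 ≥ 50
Round 7 — cache-1, db-r page on-call.
No further pages.

yes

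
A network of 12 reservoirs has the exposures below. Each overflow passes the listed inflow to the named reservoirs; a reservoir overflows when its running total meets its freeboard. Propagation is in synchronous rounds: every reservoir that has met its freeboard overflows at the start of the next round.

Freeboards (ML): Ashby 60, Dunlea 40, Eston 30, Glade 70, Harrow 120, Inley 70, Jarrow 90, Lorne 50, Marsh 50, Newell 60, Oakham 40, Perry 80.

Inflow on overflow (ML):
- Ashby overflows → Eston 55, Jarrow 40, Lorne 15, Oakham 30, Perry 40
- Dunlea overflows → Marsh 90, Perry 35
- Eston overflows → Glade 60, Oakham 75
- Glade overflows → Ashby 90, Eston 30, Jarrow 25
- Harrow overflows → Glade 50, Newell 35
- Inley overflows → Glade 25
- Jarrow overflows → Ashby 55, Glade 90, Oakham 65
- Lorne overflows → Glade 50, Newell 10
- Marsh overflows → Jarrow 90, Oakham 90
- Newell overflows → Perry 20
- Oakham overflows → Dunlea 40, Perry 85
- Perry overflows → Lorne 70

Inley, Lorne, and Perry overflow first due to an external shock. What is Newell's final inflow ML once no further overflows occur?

Round 1 — Inley, Lorne, Perry overflow (initial).
  Glade: +25+50 → 75 ≥ 70
  Newell: +10 → 10 < 60
Round 2 — Glade overflows.
  Ashby: +90 → 90 ≥ 60
  Eston: +30 → 30 ≥ 30
  Jarrow: +25 → 25 < 90
Round 3 — Ashby, Eston overflow.
  Jarrow: +40 → 65 < 90
  Oakham: +30+75 → 105 ≥ 40
Round 4 — Oakham overflows.
  Dunlea: +40 → 40 ≥ 40
Round 5 — Dunlea overflows.
  Marsh: +90 → 90 ≥ 50
Round 6 — Marsh overflows.
  Jarrow: +90 → 155 ≥ 90
Round 7 — Jarrow overflows.
No further overflows.

10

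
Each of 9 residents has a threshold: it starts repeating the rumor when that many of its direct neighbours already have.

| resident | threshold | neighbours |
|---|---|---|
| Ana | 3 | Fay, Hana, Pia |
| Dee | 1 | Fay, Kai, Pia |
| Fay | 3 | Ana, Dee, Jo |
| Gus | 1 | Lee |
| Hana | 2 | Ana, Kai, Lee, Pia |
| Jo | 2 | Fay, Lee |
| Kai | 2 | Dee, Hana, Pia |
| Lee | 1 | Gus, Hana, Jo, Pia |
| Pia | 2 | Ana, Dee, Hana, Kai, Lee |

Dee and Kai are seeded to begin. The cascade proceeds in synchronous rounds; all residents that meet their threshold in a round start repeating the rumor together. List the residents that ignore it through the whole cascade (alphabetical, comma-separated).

Round 1 — Dee, Kai start repeating the rumor (initial).
Round 2 — checking thresholds:
  Fay: 1 of 3 neighbours < 3, not yet.
  Hana: 1 of 4 neighbours < 2, not yet.
  Pia: 2 of 5 neighbours ≥ 2, starts repeating the rumor.
Round 3 — checking thresholds:
  Ana: 1 of 3 neighbours < 3, not yet.
  Fay: 1 of 3 neighbours < 3, not yet.
  Hana: 2 of 4 neighbours ≥ 2, starts repeating the rumor.
  Lee: 1 of 4 neighbours ≥ 1, starts repeating the rumor.
Round 4 — checking thresholds:
  Ana: 2 of 3 neighbours < 3, not yet.
  Fay: 1 of 3 neighbours < 3, not yet.
  Gus: 1 of 1 neighbours ≥ 1, starts repeating the rumor.
  Jo: 1 of 2 neighbours < 2, not yet.
Round 5 — no new spreads; cascade stops.

Ana, Fay, Jo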